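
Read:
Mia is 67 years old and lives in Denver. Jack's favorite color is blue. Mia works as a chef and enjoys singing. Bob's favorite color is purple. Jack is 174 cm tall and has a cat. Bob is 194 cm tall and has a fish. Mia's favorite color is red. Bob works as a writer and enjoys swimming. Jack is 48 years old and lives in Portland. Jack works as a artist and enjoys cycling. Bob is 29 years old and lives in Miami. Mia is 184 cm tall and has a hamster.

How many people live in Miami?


Count in Miami: 1

1


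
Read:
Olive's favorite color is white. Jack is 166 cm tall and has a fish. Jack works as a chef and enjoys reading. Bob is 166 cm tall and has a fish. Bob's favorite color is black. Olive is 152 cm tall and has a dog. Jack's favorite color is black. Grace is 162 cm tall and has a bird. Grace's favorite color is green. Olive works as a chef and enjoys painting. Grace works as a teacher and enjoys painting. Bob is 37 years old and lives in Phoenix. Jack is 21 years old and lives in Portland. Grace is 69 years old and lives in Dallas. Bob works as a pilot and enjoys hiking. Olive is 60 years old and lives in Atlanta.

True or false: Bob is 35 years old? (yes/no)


Bob is actually 37. no

no


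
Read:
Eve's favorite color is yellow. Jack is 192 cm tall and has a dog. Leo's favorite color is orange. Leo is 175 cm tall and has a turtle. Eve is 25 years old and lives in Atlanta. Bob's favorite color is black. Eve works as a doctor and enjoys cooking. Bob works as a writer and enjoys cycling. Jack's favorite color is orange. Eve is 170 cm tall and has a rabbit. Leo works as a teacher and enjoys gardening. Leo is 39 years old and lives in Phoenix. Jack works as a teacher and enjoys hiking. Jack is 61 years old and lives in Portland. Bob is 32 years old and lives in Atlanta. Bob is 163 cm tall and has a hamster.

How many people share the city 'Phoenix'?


Count: 1

1


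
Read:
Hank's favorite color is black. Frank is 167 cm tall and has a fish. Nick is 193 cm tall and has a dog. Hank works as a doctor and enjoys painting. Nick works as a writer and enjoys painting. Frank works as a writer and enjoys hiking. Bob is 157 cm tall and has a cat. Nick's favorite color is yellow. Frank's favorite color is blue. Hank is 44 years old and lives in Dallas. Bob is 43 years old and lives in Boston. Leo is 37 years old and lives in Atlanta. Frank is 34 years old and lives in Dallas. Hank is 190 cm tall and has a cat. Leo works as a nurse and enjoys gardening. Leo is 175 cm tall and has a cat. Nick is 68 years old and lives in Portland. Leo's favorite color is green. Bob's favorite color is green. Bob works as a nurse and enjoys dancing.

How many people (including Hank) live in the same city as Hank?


Hank lives in Dallas. Count = 2

2


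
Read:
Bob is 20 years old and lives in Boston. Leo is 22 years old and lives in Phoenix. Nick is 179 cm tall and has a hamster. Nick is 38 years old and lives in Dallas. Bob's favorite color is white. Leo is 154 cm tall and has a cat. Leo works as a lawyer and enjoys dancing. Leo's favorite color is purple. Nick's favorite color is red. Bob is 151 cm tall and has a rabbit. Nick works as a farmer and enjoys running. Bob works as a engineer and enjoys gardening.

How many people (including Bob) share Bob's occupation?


Bob is a engineer. Count = 1

1


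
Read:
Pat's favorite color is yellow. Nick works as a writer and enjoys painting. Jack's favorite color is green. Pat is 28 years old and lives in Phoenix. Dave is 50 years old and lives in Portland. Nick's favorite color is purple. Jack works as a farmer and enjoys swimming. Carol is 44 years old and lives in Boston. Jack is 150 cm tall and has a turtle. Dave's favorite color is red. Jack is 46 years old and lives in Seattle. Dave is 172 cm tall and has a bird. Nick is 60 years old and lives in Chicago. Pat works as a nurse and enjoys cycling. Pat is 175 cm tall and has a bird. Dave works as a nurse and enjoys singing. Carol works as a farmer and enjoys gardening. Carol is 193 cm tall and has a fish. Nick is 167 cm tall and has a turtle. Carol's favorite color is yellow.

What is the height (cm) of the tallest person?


Tallest: Carol at 193 cm

193


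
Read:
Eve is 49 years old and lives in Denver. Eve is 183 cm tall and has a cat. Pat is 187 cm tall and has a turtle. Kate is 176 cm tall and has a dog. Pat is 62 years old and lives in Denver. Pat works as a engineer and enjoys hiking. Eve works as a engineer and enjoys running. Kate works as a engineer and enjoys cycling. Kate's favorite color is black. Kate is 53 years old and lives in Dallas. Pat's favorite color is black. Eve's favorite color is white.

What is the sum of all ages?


49+53+62 = 164

164


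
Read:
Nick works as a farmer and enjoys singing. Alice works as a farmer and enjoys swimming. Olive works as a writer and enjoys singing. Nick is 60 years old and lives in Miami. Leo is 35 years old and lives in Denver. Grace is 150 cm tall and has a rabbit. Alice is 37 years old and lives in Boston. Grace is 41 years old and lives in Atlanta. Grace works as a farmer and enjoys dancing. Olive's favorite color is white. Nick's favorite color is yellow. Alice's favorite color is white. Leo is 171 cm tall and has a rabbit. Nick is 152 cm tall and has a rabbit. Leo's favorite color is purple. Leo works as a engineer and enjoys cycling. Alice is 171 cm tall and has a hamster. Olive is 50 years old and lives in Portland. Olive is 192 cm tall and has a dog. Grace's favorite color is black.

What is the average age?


Sum=223, n=5, avg=44.6

44.6


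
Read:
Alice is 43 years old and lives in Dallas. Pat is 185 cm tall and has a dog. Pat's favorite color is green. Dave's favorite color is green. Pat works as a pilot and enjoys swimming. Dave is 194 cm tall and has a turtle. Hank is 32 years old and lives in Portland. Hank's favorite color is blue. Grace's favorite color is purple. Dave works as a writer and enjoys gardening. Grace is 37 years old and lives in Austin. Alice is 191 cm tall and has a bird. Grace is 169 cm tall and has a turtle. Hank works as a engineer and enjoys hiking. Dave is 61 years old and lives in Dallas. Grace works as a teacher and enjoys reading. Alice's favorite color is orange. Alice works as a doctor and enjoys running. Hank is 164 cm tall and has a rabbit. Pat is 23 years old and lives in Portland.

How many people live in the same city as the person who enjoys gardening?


Person with hobby gardening is Dave, city Dallas. Count = 2

2


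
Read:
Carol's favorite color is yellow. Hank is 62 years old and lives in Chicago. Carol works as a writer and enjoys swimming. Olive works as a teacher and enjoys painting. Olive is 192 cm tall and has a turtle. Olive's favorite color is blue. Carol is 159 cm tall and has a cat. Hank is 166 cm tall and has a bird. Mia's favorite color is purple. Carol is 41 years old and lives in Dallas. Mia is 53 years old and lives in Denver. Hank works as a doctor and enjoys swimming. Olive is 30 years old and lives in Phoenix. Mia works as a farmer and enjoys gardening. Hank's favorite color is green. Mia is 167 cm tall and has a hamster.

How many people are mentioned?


People: Carol, Olive, Hank, Mia. Count = 4

4


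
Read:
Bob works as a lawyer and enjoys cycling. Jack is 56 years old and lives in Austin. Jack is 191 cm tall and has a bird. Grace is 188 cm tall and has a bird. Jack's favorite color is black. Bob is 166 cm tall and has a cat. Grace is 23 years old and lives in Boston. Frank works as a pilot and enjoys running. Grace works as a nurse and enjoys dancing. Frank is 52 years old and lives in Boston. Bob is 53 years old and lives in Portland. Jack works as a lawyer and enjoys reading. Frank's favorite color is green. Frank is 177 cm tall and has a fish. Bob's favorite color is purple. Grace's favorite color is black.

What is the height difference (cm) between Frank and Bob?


|177 - 166| = 11

11


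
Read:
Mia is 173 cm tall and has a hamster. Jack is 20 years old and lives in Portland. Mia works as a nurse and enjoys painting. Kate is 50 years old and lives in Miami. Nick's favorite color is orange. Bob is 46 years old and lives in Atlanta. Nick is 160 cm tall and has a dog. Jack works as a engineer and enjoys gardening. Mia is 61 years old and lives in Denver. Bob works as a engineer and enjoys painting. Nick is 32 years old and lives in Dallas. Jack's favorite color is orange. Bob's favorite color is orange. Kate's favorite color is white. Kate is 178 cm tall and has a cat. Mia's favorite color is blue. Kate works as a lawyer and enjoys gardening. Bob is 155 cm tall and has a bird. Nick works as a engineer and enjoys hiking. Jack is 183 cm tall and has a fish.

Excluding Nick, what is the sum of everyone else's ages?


Sum (excluding Nick): 177

177


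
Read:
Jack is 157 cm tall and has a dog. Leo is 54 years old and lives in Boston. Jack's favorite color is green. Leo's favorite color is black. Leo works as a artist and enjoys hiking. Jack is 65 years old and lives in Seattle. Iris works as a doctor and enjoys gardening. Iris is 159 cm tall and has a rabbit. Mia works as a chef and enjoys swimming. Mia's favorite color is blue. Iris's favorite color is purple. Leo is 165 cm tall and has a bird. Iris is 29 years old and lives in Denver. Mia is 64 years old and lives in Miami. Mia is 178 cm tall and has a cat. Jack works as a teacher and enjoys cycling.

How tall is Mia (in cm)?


Mia is 178 cm tall

178


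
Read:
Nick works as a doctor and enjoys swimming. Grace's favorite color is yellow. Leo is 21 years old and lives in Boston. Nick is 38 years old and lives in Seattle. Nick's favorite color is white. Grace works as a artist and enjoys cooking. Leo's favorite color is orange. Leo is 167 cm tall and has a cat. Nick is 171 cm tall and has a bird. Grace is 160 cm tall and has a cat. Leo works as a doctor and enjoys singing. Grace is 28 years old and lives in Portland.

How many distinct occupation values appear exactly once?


Unique occupation values: 1

1


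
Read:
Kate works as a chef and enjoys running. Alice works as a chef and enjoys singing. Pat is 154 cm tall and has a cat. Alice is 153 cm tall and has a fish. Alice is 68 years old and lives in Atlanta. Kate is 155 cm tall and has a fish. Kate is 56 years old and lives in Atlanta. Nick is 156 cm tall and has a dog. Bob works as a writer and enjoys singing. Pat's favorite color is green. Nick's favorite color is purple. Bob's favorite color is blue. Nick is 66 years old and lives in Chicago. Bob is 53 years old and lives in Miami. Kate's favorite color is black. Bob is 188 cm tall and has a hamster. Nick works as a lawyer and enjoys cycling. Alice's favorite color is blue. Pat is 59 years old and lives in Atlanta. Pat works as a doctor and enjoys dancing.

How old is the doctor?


The doctor is Pat, age 59

59


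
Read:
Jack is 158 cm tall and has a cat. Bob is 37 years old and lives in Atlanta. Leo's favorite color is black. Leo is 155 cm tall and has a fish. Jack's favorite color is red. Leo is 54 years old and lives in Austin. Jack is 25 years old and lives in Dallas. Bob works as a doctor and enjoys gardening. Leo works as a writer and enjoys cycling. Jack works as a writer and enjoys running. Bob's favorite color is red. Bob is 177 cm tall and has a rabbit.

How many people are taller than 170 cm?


Taller than 170: 1

1


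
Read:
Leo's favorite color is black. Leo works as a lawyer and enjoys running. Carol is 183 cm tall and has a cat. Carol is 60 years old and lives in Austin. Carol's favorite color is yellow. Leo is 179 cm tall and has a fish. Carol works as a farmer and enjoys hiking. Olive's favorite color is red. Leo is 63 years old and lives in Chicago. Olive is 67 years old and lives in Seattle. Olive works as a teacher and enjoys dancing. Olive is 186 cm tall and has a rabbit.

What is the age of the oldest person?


Oldest: Olive at 67

67


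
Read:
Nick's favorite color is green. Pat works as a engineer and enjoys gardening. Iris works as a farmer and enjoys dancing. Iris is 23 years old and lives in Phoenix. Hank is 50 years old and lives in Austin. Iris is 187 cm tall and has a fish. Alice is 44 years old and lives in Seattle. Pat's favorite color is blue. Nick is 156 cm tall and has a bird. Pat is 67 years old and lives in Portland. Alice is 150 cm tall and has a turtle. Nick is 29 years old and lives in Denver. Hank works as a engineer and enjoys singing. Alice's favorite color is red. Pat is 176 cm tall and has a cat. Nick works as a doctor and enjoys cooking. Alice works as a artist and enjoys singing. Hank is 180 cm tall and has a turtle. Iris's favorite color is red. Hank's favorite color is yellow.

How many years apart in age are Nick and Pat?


29 vs 67, diff = 38

38


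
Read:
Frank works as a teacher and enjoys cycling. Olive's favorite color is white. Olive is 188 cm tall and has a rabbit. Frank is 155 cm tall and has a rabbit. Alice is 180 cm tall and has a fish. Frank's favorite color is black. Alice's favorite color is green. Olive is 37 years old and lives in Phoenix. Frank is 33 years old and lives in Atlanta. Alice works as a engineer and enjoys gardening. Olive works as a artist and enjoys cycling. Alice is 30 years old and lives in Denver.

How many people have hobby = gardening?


Count: 1

1


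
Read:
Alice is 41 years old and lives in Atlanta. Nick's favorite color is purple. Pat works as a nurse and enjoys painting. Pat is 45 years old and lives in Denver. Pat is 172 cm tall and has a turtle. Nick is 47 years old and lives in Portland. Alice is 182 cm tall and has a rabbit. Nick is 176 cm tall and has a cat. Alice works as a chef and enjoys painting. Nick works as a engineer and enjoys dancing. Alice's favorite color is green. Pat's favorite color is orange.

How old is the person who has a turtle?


Person with turtle is Pat, age 45

45


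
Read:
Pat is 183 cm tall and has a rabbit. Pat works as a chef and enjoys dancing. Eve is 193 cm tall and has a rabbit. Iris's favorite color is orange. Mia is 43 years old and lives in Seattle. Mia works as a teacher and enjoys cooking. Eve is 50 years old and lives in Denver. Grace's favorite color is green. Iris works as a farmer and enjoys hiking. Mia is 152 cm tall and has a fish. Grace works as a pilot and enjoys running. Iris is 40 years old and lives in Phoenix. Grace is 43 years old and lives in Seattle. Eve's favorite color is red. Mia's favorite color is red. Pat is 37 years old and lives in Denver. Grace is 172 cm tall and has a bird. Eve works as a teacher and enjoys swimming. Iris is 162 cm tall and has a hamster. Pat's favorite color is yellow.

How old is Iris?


Iris is 40 years old

40


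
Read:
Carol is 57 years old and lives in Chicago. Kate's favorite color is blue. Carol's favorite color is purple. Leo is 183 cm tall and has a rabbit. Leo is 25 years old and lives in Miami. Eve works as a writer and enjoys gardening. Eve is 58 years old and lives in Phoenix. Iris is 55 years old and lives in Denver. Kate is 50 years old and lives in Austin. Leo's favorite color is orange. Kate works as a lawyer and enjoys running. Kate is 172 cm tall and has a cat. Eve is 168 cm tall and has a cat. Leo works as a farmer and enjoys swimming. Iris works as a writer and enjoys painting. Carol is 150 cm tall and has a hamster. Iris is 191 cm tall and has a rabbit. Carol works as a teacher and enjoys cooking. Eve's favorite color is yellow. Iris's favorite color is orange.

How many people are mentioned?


People: Iris, Eve, Leo, Carol, Kate. Count = 5

5


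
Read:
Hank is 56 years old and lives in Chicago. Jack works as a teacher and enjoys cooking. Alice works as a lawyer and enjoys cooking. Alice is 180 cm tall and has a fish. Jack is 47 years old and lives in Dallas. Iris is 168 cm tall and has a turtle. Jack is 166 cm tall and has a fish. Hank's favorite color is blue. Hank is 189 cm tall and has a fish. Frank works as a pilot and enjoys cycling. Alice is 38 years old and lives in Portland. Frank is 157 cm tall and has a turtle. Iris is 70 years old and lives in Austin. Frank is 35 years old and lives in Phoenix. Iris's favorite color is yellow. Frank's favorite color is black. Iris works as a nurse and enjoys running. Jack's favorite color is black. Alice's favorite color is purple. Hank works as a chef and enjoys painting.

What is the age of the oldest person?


Oldest: Iris at 70

70


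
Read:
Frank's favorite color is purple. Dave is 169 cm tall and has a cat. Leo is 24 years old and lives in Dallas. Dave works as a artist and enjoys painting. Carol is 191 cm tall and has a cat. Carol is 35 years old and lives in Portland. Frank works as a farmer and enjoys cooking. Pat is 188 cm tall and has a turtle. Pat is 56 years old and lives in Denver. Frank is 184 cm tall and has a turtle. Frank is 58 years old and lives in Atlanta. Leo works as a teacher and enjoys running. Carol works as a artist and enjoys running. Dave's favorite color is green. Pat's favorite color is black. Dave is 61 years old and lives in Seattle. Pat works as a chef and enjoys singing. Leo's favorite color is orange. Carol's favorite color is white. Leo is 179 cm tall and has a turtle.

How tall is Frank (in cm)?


Frank is 184 cm tall

184


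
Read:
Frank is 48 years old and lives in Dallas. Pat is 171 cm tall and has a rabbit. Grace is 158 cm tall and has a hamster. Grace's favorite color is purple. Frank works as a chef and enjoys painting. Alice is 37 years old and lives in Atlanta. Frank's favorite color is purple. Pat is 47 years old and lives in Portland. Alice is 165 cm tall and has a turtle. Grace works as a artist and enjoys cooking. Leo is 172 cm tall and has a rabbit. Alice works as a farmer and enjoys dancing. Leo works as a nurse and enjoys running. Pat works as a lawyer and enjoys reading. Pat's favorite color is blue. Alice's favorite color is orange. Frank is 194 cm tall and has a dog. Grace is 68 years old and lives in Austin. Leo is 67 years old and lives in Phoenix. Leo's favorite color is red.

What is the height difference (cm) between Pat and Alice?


|171 - 165| = 6

6


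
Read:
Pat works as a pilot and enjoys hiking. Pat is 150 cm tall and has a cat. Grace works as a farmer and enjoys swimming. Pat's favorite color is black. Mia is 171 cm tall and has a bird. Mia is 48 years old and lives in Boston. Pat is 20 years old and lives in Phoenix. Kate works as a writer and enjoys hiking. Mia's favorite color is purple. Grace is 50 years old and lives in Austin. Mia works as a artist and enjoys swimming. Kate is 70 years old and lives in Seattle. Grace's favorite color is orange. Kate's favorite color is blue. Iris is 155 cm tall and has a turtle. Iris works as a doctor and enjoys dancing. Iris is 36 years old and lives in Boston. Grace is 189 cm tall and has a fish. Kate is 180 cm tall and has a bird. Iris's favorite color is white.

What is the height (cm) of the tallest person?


Tallest: Grace at 189 cm

189


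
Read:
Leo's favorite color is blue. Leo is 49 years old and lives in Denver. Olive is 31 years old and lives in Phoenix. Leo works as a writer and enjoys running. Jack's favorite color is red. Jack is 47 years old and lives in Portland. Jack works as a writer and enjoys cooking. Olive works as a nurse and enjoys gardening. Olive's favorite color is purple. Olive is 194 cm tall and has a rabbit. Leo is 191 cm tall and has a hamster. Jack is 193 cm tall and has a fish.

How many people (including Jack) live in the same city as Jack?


Jack lives in Portland. Count = 1

1


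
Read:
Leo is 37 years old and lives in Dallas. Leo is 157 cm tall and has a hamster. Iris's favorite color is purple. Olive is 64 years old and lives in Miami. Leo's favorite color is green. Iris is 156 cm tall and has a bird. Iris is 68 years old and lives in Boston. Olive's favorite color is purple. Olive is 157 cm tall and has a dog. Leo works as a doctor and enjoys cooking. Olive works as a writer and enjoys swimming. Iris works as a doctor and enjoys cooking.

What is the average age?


Sum=169, n=3, avg=56.33

56.33


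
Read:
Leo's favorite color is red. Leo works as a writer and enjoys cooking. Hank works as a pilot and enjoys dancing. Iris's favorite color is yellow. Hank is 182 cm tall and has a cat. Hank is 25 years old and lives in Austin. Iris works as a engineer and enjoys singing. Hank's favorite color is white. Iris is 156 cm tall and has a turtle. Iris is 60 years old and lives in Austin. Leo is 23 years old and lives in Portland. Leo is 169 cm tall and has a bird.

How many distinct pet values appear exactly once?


Unique pet values: 3

3


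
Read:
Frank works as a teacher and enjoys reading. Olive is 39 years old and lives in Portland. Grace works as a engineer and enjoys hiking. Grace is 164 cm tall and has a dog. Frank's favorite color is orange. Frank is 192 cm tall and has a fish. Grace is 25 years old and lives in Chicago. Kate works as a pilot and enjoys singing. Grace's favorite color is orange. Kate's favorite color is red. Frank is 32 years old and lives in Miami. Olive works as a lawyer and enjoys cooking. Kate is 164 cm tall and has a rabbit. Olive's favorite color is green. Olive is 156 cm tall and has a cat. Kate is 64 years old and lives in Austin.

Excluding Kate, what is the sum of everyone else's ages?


Sum (excluding Kate): 96

96


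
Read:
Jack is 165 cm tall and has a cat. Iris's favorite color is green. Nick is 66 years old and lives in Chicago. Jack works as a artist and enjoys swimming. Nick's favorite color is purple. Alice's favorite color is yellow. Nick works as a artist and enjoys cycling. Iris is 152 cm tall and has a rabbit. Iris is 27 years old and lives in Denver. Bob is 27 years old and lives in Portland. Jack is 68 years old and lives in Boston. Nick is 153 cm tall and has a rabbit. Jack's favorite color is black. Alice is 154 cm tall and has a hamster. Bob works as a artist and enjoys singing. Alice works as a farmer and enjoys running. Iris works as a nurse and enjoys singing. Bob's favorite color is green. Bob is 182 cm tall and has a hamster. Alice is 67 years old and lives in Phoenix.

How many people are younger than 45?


Filter: 2

2


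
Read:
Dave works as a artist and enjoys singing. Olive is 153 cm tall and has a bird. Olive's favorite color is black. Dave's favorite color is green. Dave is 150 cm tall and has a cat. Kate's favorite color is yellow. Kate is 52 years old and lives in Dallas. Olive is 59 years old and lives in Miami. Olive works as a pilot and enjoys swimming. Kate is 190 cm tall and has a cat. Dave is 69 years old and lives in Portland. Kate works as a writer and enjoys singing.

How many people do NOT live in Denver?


Not in Denver: 3

3


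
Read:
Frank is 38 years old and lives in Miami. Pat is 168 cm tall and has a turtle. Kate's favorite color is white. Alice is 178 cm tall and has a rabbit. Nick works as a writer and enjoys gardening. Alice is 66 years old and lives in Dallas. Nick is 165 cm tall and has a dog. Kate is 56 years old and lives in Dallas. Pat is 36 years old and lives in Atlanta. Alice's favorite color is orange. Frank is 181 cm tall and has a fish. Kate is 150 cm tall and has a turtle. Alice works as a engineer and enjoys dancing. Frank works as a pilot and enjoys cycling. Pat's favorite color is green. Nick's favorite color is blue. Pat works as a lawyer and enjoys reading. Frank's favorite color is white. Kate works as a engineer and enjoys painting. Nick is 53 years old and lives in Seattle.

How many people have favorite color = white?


Count: 2

2


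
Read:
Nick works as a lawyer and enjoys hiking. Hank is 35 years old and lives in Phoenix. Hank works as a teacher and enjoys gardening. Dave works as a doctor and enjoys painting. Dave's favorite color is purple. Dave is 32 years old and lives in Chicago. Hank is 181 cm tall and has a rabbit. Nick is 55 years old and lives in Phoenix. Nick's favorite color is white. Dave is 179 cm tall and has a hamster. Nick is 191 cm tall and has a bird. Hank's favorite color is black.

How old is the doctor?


The doctor is Dave, age 32

32


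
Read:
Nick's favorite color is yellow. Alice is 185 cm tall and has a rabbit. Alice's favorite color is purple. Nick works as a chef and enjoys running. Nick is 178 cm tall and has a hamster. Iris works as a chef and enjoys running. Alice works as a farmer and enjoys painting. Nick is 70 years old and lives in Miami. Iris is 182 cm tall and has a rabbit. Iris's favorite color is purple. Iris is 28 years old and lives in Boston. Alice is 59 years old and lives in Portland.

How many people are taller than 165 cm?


Taller than 165: 3

3


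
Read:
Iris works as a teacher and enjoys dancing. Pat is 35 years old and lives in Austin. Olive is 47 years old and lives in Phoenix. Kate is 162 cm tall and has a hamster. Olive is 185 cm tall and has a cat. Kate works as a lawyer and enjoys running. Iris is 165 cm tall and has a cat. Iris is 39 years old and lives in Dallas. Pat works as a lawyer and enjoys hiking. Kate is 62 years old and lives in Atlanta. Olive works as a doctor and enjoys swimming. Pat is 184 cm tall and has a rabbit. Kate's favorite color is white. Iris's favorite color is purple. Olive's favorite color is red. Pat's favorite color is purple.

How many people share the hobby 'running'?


Count: 1

1


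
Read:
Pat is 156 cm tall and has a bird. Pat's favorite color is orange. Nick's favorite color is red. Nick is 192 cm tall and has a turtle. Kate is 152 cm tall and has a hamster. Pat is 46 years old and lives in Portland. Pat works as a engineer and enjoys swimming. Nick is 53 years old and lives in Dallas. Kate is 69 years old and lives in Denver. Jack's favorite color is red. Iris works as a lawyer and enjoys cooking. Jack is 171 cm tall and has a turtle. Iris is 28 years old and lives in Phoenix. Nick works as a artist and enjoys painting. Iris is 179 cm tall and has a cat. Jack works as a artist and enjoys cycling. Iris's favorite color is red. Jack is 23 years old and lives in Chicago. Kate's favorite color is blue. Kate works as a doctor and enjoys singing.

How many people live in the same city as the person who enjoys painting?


Person with hobby painting is Nick, city Dallas. Count = 1

1


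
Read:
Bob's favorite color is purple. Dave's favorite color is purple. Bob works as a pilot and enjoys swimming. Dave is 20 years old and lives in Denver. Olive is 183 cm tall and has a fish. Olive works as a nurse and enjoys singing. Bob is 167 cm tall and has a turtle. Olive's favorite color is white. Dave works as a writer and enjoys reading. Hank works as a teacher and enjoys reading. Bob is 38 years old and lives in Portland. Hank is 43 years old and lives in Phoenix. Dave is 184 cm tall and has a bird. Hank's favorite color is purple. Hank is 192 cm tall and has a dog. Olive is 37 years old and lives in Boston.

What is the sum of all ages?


43+20+37+38 = 138

138


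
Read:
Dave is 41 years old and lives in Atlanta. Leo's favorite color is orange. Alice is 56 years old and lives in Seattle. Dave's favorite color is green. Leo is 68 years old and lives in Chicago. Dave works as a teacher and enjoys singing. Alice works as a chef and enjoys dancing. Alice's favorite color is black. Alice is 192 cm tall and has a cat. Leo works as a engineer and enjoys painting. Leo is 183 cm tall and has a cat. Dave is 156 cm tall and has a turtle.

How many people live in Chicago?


Count in Chicago: 1

1


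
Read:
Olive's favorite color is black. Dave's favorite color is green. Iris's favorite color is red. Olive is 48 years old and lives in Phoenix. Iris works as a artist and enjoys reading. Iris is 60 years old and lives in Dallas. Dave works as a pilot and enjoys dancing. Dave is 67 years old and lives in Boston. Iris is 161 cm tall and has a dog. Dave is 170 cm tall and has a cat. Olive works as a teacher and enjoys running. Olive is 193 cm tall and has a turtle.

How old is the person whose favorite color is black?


Person with favorite color=black is Olive, age 48

48


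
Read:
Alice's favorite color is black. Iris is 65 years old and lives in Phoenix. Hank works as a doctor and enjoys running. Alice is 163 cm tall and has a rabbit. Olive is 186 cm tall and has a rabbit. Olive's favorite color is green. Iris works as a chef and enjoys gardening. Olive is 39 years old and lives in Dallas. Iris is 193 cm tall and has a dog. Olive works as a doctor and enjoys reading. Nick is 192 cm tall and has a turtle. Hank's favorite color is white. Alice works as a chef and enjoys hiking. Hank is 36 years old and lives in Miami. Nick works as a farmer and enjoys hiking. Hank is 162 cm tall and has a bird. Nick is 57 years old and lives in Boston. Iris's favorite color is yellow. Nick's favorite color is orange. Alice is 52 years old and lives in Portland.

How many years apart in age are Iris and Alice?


65 vs 52, diff = 13

13


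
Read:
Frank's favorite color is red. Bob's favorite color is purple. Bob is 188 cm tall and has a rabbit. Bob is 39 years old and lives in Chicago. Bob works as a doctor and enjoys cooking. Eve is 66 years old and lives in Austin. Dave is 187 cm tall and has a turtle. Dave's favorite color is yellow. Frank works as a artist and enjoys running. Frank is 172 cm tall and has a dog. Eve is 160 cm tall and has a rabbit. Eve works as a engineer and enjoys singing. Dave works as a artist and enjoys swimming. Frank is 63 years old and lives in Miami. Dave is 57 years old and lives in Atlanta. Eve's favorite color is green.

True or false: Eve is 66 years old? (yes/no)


Eve is actually 66. yes

yes


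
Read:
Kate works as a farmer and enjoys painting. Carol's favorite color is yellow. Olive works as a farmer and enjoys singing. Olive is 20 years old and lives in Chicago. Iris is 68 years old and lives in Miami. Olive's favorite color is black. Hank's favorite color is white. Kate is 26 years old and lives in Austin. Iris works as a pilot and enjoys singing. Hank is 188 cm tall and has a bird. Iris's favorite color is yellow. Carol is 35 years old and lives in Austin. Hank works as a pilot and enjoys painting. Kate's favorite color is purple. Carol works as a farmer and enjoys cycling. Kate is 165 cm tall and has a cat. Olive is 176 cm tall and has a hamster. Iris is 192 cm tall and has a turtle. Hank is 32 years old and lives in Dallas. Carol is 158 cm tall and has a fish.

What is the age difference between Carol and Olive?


|35 - 20| = 15

15


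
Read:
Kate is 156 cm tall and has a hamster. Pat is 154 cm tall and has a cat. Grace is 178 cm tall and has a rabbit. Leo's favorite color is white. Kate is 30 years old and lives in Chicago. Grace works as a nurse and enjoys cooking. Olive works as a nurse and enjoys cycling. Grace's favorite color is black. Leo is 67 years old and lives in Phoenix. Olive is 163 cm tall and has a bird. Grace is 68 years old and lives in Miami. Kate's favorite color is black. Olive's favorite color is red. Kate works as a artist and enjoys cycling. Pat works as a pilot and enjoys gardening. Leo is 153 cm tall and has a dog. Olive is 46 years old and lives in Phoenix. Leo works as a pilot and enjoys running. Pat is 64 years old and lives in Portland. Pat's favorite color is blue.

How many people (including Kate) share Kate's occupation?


Kate is a artist. Count = 1

1


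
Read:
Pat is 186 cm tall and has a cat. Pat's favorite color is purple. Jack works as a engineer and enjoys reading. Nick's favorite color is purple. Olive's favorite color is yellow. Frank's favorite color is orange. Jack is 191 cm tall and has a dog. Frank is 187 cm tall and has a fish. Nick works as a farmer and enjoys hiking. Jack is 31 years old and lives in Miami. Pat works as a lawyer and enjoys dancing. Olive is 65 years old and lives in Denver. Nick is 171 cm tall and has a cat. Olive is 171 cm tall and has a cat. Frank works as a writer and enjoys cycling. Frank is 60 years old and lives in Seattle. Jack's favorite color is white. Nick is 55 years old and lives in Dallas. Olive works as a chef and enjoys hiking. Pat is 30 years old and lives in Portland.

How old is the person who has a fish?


Person with fish is Frank, age 60

60


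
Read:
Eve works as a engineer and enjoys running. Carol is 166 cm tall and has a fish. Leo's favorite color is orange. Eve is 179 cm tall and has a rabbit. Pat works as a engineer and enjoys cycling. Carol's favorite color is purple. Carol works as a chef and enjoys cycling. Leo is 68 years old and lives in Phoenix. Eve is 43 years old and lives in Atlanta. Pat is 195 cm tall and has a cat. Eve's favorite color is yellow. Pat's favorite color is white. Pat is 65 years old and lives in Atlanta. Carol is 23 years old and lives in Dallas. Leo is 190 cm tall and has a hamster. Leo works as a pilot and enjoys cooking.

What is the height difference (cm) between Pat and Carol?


|195 - 166| = 29

29


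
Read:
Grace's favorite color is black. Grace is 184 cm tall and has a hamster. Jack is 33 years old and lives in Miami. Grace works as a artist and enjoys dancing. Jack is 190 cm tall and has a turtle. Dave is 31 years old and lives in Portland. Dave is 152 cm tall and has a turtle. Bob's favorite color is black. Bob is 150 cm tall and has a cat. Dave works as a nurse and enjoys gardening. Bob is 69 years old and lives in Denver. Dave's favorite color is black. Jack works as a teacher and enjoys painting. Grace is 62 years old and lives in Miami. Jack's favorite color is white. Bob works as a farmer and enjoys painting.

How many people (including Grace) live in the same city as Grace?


Grace lives in Miami. Count = 2

2


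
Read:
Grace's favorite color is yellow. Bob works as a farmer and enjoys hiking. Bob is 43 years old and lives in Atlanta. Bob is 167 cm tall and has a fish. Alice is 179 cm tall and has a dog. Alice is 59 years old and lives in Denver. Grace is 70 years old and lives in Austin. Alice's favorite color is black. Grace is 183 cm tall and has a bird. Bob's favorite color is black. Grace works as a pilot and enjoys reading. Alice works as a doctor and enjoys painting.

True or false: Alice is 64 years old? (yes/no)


Alice is actually 59. no

no


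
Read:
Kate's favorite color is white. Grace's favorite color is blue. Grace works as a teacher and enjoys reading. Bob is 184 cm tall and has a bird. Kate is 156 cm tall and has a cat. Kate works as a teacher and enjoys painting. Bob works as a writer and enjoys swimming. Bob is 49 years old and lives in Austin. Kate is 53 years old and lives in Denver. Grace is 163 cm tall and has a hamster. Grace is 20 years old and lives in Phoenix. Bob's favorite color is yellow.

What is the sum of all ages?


49+53+20 = 122

122


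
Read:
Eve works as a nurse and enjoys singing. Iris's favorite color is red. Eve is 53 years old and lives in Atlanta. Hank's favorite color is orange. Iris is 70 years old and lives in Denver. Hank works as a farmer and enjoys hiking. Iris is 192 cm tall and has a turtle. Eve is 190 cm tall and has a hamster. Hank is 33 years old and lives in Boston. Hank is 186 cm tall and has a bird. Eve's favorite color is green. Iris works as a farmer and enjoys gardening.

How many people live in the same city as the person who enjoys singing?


Person with hobby singing is Eve, city Atlanta. Count = 1

1


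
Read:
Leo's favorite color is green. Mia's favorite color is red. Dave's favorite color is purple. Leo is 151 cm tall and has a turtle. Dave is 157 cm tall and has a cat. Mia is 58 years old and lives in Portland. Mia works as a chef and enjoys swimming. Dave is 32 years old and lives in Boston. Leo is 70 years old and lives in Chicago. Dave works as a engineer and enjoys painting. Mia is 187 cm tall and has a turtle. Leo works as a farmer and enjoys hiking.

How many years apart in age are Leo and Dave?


70 vs 32, diff = 38

38


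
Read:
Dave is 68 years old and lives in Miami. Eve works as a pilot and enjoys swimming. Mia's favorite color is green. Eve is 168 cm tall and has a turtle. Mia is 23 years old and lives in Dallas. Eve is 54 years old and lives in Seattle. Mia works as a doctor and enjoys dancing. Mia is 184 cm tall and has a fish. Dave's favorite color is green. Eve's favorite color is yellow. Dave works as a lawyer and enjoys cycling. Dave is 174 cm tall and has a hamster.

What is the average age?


Sum=145, n=3, avg=48.33

48.33


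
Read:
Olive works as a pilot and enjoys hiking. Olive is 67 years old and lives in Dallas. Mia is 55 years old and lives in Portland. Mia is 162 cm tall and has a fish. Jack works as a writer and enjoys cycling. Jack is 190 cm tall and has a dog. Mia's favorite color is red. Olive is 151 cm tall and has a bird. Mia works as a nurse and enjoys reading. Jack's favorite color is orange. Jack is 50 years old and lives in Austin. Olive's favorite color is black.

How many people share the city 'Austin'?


Count: 1

1


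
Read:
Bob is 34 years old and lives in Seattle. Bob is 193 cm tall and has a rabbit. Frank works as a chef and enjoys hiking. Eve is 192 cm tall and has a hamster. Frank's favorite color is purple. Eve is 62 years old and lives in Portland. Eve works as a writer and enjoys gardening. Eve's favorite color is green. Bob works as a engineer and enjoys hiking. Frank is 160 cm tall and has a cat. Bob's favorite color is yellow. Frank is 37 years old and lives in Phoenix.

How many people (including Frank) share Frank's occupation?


Frank is a chef. Count = 1

1


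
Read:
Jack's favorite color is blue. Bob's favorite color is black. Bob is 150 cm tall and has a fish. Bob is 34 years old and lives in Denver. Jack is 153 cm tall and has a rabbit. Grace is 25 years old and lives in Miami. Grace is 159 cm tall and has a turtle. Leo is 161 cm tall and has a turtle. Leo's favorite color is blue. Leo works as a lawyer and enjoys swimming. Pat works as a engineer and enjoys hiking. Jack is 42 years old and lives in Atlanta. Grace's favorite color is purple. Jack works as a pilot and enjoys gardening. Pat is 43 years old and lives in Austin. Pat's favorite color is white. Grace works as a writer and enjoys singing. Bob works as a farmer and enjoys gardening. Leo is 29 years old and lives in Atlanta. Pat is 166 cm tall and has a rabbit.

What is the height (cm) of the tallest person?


Tallest: Pat at 166 cm

166


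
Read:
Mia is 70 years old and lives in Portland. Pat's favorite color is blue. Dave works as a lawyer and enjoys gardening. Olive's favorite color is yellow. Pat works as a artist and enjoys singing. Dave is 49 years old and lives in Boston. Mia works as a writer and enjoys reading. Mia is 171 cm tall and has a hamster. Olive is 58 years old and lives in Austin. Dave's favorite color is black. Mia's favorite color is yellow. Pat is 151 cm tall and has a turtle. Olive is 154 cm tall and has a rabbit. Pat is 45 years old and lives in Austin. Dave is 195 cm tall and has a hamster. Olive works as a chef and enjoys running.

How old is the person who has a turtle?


Person with turtle is Pat, age 45

45


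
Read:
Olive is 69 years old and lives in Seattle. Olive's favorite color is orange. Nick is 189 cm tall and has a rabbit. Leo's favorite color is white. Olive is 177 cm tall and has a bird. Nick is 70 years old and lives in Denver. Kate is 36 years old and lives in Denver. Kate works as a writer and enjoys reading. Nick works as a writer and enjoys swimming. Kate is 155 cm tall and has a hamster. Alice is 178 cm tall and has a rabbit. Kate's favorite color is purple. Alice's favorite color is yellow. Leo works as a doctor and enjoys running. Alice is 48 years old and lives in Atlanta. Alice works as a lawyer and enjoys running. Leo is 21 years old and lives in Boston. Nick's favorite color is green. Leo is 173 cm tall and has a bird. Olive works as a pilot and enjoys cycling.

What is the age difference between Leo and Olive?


|21 - 69| = 48

48


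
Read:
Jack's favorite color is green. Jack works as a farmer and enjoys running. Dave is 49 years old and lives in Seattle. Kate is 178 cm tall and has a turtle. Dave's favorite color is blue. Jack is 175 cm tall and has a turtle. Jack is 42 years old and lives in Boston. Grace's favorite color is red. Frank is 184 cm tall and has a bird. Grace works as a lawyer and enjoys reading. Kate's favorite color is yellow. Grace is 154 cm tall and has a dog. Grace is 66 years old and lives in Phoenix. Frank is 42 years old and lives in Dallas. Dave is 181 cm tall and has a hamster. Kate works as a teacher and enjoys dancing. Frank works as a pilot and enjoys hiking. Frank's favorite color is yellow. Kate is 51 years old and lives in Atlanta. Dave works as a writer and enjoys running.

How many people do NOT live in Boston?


Not in Boston: 4

4
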